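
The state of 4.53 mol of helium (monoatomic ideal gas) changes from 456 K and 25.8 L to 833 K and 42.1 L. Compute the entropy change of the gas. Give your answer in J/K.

Entropy is a state function: ΔS = nC_V ln(T₂/T₁) + nR ln(V₂/V₁), with C_V = 3R/2 = 12.47 J mol⁻¹ K⁻¹ for a monoatomic ideal gas.
ΔS = 4.53 × [12.47 × ln(833/456) + 8.314 × ln(42.1/25.8)] = 52.5 J/K.

ΔS = 52.5 J/K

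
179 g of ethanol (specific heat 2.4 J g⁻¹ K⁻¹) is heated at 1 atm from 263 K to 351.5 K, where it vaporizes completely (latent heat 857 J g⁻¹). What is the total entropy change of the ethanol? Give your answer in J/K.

Warming step: ΔS₁ = m c ln(T_tr/T_i) = 179 × 2.4 × ln(351.5/263) = 124.6 J/K.
Phase change: ΔS₂ = +mL/T_tr = 179 × 857 / 351.5 = 436.4 J/K.
ΔS_total = (124.6) + (436.4) = 561 J/K.

ΔS = 561 J/K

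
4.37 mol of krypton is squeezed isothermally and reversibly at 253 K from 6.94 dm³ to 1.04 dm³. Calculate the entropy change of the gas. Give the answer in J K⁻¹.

ΔS_gas = -69 J/K

For an isothermal ideal gas ΔS_gas = nR ln(V₂/V₁) = 4.37 × 8.314 × ln(1.04/6.94) = -69 J/K.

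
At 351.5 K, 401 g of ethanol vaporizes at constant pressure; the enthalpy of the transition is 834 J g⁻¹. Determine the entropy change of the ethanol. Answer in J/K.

Heat absorbed by the substance: Q = mL = 401 × 834 = 334434 J.
At constant T, ΔS = Q_rev/T = 334434 / 351.5 = 951 J/K.

ΔS = 951 J/K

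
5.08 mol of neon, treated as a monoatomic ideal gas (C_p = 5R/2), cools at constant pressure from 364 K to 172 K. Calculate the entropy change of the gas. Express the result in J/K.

At constant pressure, ΔS = nC_p ln(T₂/T₁) with C_p = 5R/2 = 20.79 J mol⁻¹ K⁻¹.
ΔS = 5.08 × 20.79 × ln(172/364) = -79.2 J/K.

ΔS = -79.2 J/K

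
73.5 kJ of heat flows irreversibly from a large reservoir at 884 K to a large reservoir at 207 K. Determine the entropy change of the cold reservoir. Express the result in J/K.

The cold reservoir gains heat Q, so ΔS_cold = +Q/T_C = 73500/207 = 355 J/K.

ΔS_cold = 355 J/K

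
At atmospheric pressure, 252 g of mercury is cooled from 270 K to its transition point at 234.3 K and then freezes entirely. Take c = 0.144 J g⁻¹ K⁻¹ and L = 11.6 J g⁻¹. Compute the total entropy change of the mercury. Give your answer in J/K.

Cooling step: ΔS₁ = m c ln(T_tr/T_i) = 252 × 0.144 × ln(234.3/270) = -5.146 J/K.
Phase change: ΔS₂ = −mL/T_tr = −252 × 11.6 / 234.3 = -12.48 J/K.
ΔS_total = (-5.146) + (-12.48) = -17.6 J/K.

ΔS = -17.6 J/K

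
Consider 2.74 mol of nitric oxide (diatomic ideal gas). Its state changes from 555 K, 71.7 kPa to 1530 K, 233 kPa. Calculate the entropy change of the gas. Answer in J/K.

ΔS = 54 J/K

ΔS = nC_p ln(T₂/T₁) − nR ln(P₂/P₁), with C_p = 7R/2 = 29.1 J mol⁻¹ K⁻¹ for a diatomic ideal gas.
ΔS = 2.74 × [29.1 × ln(1530/555) − 8.314 × ln(233/71.7)] = 54 J/K.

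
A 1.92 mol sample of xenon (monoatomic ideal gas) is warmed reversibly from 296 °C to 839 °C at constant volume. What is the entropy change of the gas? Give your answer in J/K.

ΔS = 16 J/K

In kelvin: T₁ = 569.15 K, T₂ = 1112.15 K. At constant volume, ΔS = nC_V ln(T₂/T₁) with C_V = 3R/2 = 12.47 J mol⁻¹ K⁻¹.
ΔS = 1.92 × 12.47 × ln(1112.15/569.15) = 16 J/K.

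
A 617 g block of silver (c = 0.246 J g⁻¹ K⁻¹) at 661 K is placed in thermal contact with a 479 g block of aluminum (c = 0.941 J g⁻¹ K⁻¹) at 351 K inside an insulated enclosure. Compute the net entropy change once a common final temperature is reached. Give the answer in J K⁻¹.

ΔS_total = 25 J/K

Energy balance: T_f = (m₁c₁T₁ + m₂c₂T₂)/(m₁c₁ + m₂c₂) = 429.09 K.
ΔS₁ = m₁c₁ ln(T_f/T₁) = 151.782 × ln(429.09/661) = -65.58 J/K.
ΔS₂ = m₂c₂ ln(T_f/T₂) = 450.739 × ln(429.09/351) = 90.55 J/K.
ΔS_total = -65.58 + 90.55 = 25 J/K.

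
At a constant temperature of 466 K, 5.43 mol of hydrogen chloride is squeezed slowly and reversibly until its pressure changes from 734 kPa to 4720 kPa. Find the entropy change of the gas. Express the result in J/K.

ΔS_gas = -84 J/K

For an isothermal ideal gas ΔS_gas = nR ln(P₁/P₂) = 5.43 × 8.314 × ln(734/4720) = -84 J/K.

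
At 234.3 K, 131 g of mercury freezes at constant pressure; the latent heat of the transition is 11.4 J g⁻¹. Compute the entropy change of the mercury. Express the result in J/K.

Heat released by the substance: Q = −mL = −131 × 11.4 = −1493.4 J.
At constant T, ΔS = Q_rev/T = −1493.4 / 234.3 = -6.37 J/K.

ΔS = -6.37 J/K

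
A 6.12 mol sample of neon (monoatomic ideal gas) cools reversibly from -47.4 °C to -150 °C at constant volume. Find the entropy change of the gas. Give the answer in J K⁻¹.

In kelvin: T₁ = 225.75 K, T₂ = 123.15 K. At constant volume, ΔS = nC_V ln(T₂/T₁) with C_V = 3R/2 = 12.47 J mol⁻¹ K⁻¹.
ΔS = 6.12 × 12.47 × ln(123.15/225.75) = -46.3 J/K.

ΔS = -46.3 J/K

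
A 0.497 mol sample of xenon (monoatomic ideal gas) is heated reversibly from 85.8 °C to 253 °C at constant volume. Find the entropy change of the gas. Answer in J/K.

ΔS = 2.37 J/K

In kelvin: T₁ = 358.95 K, T₂ = 526.15 K. At constant volume, ΔS = nC_V ln(T₂/T₁) with C_V = 3R/2 = 12.47 J mol⁻¹ K⁻¹.
ΔS = 0.497 × 12.47 × ln(526.15/358.95) = 2.37 J/K.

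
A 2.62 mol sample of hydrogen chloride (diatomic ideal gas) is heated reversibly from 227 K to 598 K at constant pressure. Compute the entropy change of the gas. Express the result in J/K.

ΔS = 73.8 J/K

At constant pressure, ΔS = nC_p ln(T₂/T₁) with C_p = 7R/2 = 29.1 J mol⁻¹ K⁻¹.
ΔS = 2.62 × 29.1 × ln(598/227) = 73.8 J/K.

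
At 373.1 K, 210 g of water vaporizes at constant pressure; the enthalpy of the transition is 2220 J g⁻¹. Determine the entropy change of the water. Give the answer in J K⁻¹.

Heat absorbed by the substance: Q = mL = 210 × 2220 = 466200 J.
At constant T, ΔS = Q_rev/T = 466200 / 373.1 = 1250 J/K.

ΔS = 1250 J/K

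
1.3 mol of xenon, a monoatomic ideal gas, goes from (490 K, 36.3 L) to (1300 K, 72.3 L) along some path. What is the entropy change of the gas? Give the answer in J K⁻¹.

ΔS = 23.3 J/K

Entropy is a state function: ΔS = nC_V ln(T₂/T₁) + nR ln(V₂/V₁), with C_V = 3R/2 = 12.47 J mol⁻¹ K⁻¹ for a monoatomic ideal gas.
ΔS = 1.3 × [12.47 × ln(1300/490) + 8.314 × ln(72.3/36.3)] = 23.3 J/K.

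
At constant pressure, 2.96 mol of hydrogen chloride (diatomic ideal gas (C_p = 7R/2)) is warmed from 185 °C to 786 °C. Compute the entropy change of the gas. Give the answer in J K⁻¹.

ΔS = 72.2 J/K

In kelvin: T₁ = 458.15 K, T₂ = 1059.15 K. At constant pressure, ΔS = nC_p ln(T₂/T₁) with C_p = 7R/2 = 29.1 J mol⁻¹ K⁻¹.
ΔS = 2.96 × 29.1 × ln(1059.15/458.15) = 72.2 J/K.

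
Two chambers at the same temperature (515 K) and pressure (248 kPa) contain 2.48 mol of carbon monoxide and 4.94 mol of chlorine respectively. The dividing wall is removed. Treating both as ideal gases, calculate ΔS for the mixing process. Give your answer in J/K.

Mole fractions: x_A = 2.48/7.42 = 0.334, x_B = 0.666.
ΔS_mix = −R(n_A ln x_A + n_B ln x_B) = −8.314 × (2.48 ln 0.334 + 4.94 ln 0.666) = 39.3 J/K.

ΔS_mix = 39.3 J/K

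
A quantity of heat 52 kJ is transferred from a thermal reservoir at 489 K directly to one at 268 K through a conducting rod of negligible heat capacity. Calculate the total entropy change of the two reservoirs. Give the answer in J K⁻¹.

ΔS_hot = −Q/T_H = −52000/489 = -106.3 J/K and ΔS_cold = +Q/T_C = 52000/268 = 194 J/K.
ΔS_total = -106.3 + 194 = 87.7 J/K, positive as the second law requires.

ΔS_total = 87.7 J/K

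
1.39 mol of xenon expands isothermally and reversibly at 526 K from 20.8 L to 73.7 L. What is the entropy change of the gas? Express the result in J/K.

ΔS_gas = 14.6 J/K

For an isothermal ideal gas ΔS_gas = nR ln(V₂/V₁) = 1.39 × 8.314 × ln(73.7/20.8) = 14.6 J/K.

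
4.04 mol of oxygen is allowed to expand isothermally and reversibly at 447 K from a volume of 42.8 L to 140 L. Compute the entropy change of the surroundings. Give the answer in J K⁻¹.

For an isothermal ideal gas ΔS_gas = nR ln(V₂/V₁) = 4.04 × 8.314 × ln(140/42.8) = 39.8 J/K.
The process is reversible, so ΔS_surr = −ΔS_gas = -39.8 J/K and ΔS_universe = 0.

ΔS_surr = -39.8 J/K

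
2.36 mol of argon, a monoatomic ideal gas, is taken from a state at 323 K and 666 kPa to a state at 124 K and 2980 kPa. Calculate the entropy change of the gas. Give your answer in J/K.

ΔS = nC_p ln(T₂/T₁) − nR ln(P₂/P₁), with C_p = 5R/2 = 20.79 J mol⁻¹ K⁻¹ for a monoatomic ideal gas.
ΔS = 2.36 × [20.79 × ln(124/323) − 8.314 × ln(2980/666)] = -76.4 J/K.

ΔS = -76.4 J/K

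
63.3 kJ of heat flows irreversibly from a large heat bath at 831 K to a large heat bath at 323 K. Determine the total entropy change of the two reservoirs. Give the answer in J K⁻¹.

ΔS_total = 120 J/K

ΔS_hot = −Q/T_H = −63300/831 = -76.17 J/K and ΔS_cold = +Q/T_C = 63300/323 = 196 J/K.
ΔS_total = -76.17 + 196 = 120 J/K, positive as the second law requires.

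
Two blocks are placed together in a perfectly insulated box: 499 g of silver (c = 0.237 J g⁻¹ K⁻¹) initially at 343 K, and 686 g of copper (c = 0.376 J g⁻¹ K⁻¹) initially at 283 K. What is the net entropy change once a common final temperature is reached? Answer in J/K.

ΔS_total = 1.53 J/K

Energy balance: T_f = (m₁c₁T₁ + m₂c₂T₂)/(m₁c₁ + m₂c₂) = 301.86 K.
ΔS₁ = m₁c₁ ln(T_f/T₁) = 118.263 × ln(301.86/343) = -15.11 J/K.
ΔS₂ = m₂c₂ ln(T_f/T₂) = 257.936 × ln(301.86/283) = 16.64 J/K.
ΔS_total = -15.11 + 16.64 = 1.53 J/K.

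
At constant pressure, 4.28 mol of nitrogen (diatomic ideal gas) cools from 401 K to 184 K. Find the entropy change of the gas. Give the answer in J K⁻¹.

ΔS = -97 J/K

At constant pressure, ΔS = nC_p ln(T₂/T₁) with C_p = 7R/2 = 29.1 J mol⁻¹ K⁻¹.
ΔS = 4.28 × 29.1 × ln(184/401) = -97 J/K.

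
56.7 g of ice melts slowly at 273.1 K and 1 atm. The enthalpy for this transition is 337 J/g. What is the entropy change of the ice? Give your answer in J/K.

Heat absorbed by the substance: Q = mL = 56.7 × 337 = 19107.9 J.
At constant T, ΔS = Q_rev/T = 19107.9 / 273.1 = 70 J/K.

ΔS = 70 J/K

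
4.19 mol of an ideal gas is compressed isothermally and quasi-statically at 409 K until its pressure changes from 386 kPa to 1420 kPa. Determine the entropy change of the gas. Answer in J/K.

For an isothermal ideal gas ΔS_gas = nR ln(P₁/P₂) = 4.19 × 8.314 × ln(386/1420) = -45.4 J/K.

ΔS_gas = -45.4 J/K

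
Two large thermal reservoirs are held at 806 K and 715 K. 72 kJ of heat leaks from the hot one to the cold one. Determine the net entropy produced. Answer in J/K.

ΔS_hot = −Q/T_H = −72000/806 = -89.33 J/K and ΔS_cold = +Q/T_C = 72000/715 = 100.7 J/K.
ΔS_total = -89.33 + 100.7 = 11.4 J/K, positive as the second law requires.

ΔS_total = 11.4 J/K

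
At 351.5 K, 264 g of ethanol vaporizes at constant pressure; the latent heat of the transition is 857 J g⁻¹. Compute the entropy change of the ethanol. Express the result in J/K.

ΔS = 644 J/K

Heat absorbed by the substance: Q = mL = 264 × 857 = 226248 J.
At constant T, ΔS = Q_rev/T = 226248 / 351.5 = 644 J/K.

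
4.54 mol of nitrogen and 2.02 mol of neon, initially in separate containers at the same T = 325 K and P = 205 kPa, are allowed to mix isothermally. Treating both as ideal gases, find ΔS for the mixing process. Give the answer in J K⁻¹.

Mole fractions: x_A = 4.54/6.56 = 0.692, x_B = 0.308.
ΔS_mix = −R(n_A ln x_A + n_B ln x_B) = −8.314 × (4.54 ln 0.692 + 2.02 ln 0.308) = 33.7 J/K.

ΔS_mix = 33.7 J/K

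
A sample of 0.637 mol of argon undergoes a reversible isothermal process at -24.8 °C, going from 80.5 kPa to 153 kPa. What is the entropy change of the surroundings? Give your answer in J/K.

ΔS_surr = 3.4 J/K

For an isothermal ideal gas ΔS_gas = nR ln(P₁/P₂) = 0.637 × 8.314 × ln(80.5/153) = -3.4 J/K.
The process is reversible, so ΔS_surr = −ΔS_gas = 3.4 J/K and ΔS_universe = 0.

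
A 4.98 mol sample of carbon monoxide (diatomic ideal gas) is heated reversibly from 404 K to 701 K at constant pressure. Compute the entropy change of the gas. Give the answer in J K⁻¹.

ΔS = 79.9 J/K

At constant pressure, ΔS = nC_p ln(T₂/T₁) with C_p = 7R/2 = 29.1 J mol⁻¹ K⁻¹.
ΔS = 4.98 × 29.1 × ln(701/404) = 79.9 J/K.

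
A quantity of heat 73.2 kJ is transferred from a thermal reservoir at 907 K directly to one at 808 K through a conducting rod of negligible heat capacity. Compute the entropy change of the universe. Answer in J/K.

ΔS_total = 9.89 J/K

ΔS_hot = −Q/T_H = −73200/907 = -80.706 J/K and ΔS_cold = +Q/T_C = 73200/808 = 90.594 J/K.
ΔS_total = -80.706 + 90.594 = 9.89 J/K, positive as the second law requires.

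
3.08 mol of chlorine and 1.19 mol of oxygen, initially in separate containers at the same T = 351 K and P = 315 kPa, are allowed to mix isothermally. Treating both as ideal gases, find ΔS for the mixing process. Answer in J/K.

ΔS_mix = 21 J/K

Mole fractions: x_A = 3.08/4.27 = 0.721, x_B = 0.279.
ΔS_mix = −R(n_A ln x_A + n_B ln x_B) = −8.314 × (3.08 ln 0.721 + 1.19 ln 0.279) = 21 J/K.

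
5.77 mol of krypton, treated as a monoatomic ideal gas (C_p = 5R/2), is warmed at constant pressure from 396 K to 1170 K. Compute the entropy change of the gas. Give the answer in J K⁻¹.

At constant pressure, ΔS = nC_p ln(T₂/T₁) with C_p = 5R/2 = 20.79 J mol⁻¹ K⁻¹.
ΔS = 5.77 × 20.79 × ln(1170/396) = 130 J/K.

ΔS = 130 J/K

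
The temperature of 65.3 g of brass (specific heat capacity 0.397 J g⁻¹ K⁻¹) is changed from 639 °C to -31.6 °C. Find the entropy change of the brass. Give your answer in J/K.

In kelvin: T₁ = 912.15 K, T₂ = 241.55 K. ΔS = ∫dQ_rev/T = m c ln(T₂/T₁) = 65.3 × 0.397 × ln(241.55/912.15) = -34.4 J/K.

ΔS = -34.4 J/K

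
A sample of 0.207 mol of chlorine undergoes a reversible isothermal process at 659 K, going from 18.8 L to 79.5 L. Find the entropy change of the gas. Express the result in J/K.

For an isothermal ideal gas ΔS_gas = nR ln(V₂/V₁) = 0.207 × 8.314 × ln(79.5/18.8) = 2.48 J/K.

ΔS_gas = 2.48 J/K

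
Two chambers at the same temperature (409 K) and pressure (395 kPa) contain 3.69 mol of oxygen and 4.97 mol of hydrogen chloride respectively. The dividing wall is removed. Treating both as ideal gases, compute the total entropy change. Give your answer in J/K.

ΔS_mix = 49.1 J/K

Mole fractions: x_A = 3.69/8.66 = 0.426, x_B = 0.574.
ΔS_mix = −R(n_A ln x_A + n_B ln x_B) = −8.314 × (3.69 ln 0.426 + 4.97 ln 0.574) = 49.1 J/K.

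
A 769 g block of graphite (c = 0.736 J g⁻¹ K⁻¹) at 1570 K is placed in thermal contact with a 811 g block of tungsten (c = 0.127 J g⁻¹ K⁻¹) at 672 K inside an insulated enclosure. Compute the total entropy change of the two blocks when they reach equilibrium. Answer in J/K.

Energy balance: T_f = (m₁c₁T₁ + m₂c₂T₂)/(m₁c₁ + m₂c₂) = 1431.7 K.
ΔS₁ = m₁c₁ ln(T_f/T₁) = 565.984 × ln(1431.7/1570) = -52.17 J/K.
ΔS₂ = m₂c₂ ln(T_f/T₂) = 102.997 × ln(1431.7/672) = 77.91 J/K.
ΔS_total = -52.17 + 77.91 = 25.7 J/K.

ΔS_total = 25.7 J/K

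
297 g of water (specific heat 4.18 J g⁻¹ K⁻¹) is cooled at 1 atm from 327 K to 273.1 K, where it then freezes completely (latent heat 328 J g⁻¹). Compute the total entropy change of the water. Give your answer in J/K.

ΔS = -580 J/K

Cooling step: ΔS₁ = m c ln(T_tr/T_i) = 297 × 4.18 × ln(273.1/327) = -223.6 J/K.
Phase change: ΔS₂ = −mL/T_tr = −297 × 328 / 273.1 = -356.7 J/K.
ΔS_total = (-223.6) + (-356.7) = -580 J/K.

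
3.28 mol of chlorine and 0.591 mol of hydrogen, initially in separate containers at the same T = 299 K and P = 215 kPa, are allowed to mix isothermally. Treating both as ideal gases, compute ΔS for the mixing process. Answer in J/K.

ΔS_mix = 13.8 J/K

Mole fractions: x_A = 3.28/3.87 = 0.847, x_B = 0.153.
ΔS_mix = −R(n_A ln x_A + n_B ln x_B) = −8.314 × (3.28 ln 0.847 + 0.591 ln 0.153) = 13.8 J/K.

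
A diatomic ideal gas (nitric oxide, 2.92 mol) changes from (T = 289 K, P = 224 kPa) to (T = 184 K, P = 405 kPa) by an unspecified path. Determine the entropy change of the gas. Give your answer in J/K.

ΔS = nC_p ln(T₂/T₁) − nR ln(P₂/P₁), with C_p = 7R/2 = 29.1 J mol⁻¹ K⁻¹ for a diatomic ideal gas.
ΔS = 2.92 × [29.1 × ln(184/289) − 8.314 × ln(405/224)] = -52.7 J/K.

ΔS = -52.7 J/K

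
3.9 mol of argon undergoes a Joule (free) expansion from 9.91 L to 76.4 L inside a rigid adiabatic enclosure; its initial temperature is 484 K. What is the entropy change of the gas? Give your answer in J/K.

ΔS_gas = 66.2 J/K

For an ideal gas in free expansion Q = 0 and W = 0, so T is unchanged.
Entropy is a state function; using a reversible isothermal path, ΔS_gas = nR ln(V₂/V₁) = 3.9 × 8.314 × ln(76.4/9.91) = 66.2 J/K.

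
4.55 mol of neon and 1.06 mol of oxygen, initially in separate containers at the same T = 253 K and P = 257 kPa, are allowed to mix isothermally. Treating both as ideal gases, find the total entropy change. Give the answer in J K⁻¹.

ΔS_mix = 22.6 J/K

Mole fractions: x_A = 4.55/5.61 = 0.811, x_B = 0.189.
ΔS_mix = −R(n_A ln x_A + n_B ln x_B) = −8.314 × (4.55 ln 0.811 + 1.06 ln 0.189) = 22.6 J/K.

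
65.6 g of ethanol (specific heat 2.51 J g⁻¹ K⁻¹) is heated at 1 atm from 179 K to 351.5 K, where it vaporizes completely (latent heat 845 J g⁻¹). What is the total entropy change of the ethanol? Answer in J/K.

ΔS = 269 J/K

Warming step: ΔS₁ = m c ln(T_tr/T_i) = 65.6 × 2.51 × ln(351.5/179) = 111.1 J/K.
Phase change: ΔS₂ = +mL/T_tr = 65.6 × 845 / 351.5 = 157.7 J/K.
ΔS_total = (111.1) + (157.7) = 269 J/K.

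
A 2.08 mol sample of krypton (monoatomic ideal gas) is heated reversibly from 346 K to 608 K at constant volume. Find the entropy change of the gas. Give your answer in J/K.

At constant volume, ΔS = nC_V ln(T₂/T₁) with C_V = 3R/2 = 12.47 J mol⁻¹ K⁻¹.
ΔS = 2.08 × 12.47 × ln(608/346) = 14.6 J/K.

ΔS = 14.6 J/K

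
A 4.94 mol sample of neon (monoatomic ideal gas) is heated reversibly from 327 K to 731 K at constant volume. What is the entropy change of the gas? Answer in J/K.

ΔS = 49.6 J/K

At constant volume, ΔS = nC_V ln(T₂/T₁) with C_V = 3R/2 = 12.47 J mol⁻¹ K⁻¹.
ΔS = 4.94 × 12.47 × ln(731/327) = 49.6 J/K.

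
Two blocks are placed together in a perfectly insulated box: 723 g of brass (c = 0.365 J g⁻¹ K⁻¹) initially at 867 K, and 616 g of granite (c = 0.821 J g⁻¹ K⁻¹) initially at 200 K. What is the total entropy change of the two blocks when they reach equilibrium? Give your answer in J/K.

ΔS_total = 200 J/K

Energy balance: T_f = (m₁c₁T₁ + m₂c₂T₂)/(m₁c₁ + m₂c₂) = 428.7 K.
ΔS₁ = m₁c₁ ln(T_f/T₁) = 263.895 × ln(428.7/867) = -185.9 J/K.
ΔS₂ = m₂c₂ ln(T_f/T₂) = 505.736 × ln(428.7/200) = 385.6 J/K.
ΔS_total = -185.9 + 385.6 = 200 J/K.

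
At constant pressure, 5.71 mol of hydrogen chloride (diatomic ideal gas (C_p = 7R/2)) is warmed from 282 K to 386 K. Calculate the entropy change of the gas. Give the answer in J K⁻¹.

At constant pressure, ΔS = nC_p ln(T₂/T₁) with C_p = 7R/2 = 29.1 J mol⁻¹ K⁻¹.
ΔS = 5.71 × 29.1 × ln(386/282) = 52.2 J/K.

ΔS = 52.2 J/K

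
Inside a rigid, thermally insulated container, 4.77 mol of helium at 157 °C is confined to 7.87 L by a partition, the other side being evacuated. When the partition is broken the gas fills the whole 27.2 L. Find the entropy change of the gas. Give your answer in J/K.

ΔS_gas = 49.2 J/K

No heat is exchanged and no work is done, so the ideal-gas temperature stays constant.
Entropy is a state function; using a reversible isothermal path, ΔS_gas = nR ln(V₂/V₁) = 4.77 × 8.314 × ln(27.2/7.87) = 49.2 J/K.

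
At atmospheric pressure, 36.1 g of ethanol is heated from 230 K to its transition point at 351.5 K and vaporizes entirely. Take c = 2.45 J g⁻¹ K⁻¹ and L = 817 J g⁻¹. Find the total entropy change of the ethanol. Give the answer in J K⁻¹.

Warming step: ΔS₁ = m c ln(T_tr/T_i) = 36.1 × 2.45 × ln(351.5/230) = 37.51 J/K.
Phase change: ΔS₂ = +mL/T_tr = 36.1 × 817 / 351.5 = 83.91 J/K.
ΔS_total = (37.51) + (83.91) = 121 J/K.

ΔS = 121 J/K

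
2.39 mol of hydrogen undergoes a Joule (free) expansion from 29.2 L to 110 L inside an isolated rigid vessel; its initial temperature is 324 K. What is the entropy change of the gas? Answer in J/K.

No heat is exchanged and no work is done, so the ideal-gas temperature stays constant.
Entropy is a state function; using a reversible isothermal path, ΔS_gas = nR ln(V₂/V₁) = 2.39 × 8.314 × ln(110/29.2) = 26.4 J/K.

ΔS_gas = 26.4 J/K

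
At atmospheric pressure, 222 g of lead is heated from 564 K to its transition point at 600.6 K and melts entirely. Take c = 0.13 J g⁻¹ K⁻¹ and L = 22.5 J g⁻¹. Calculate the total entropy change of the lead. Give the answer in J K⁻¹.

Warming step: ΔS₁ = m c ln(T_tr/T_i) = 222 × 0.13 × ln(600.6/564) = 1.815 J/K.
Phase change: ΔS₂ = +mL/T_tr = 222 × 22.5 / 600.6 = 8.317 J/K.
ΔS_total = (1.815) + (8.317) = 10.1 J/K.

ΔS = 10.1 J/K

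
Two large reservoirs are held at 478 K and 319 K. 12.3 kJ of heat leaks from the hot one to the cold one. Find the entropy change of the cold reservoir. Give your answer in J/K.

ΔS_cold = 38.6 J/K

The cold reservoir gains heat Q, so ΔS_cold = +Q/T_C = 12300/319 = 38.6 J/K.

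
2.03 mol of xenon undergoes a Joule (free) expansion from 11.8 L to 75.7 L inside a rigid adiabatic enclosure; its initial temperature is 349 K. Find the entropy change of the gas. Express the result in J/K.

For an ideal gas in free expansion Q = 0 and W = 0, so T is unchanged.
Entropy is a state function; using a reversible isothermal path, ΔS_gas = nR ln(V₂/V₁) = 2.03 × 8.314 × ln(75.7/11.8) = 31.4 J/K.

ΔS_gas = 31.4 J/K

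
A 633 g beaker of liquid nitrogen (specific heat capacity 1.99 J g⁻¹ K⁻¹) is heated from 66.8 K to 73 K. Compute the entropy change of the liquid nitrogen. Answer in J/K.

ΔS = 112 J/K

ΔS = ∫dQ_rev/T = m c ln(T₂/T₁) = 633 × 1.99 × ln(73/66.8) = 112 J/K.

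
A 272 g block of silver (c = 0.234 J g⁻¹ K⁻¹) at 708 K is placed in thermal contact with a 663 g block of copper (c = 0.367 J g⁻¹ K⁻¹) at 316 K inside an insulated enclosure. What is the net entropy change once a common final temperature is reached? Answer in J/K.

Energy balance: T_f = (m₁c₁T₁ + m₂c₂T₂)/(m₁c₁ + m₂c₂) = 397.28 K.
ΔS₁ = m₁c₁ ln(T_f/T₁) = 63.648 × ln(397.28/708) = -36.78 J/K.
ΔS₂ = m₂c₂ ln(T_f/T₂) = 243.321 × ln(397.28/316) = 55.7 J/K.
ΔS_total = -36.78 + 55.7 = 18.9 J/K.

ΔS_total = 18.9 J/K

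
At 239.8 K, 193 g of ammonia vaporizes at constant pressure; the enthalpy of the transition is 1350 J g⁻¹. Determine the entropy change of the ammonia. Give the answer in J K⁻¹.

Heat absorbed by the substance: Q = mL = 193 × 1350 = 260550 J.
At constant T, ΔS = Q_rev/T = 260550 / 239.8 = 1090 J/K.

ΔS = 1090 J/K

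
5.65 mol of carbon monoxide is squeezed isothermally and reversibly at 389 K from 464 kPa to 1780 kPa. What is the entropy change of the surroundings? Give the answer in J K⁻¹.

ΔS_surr = 63.2 J/K

For an isothermal ideal gas ΔS_gas = nR ln(P₁/P₂) = 5.65 × 8.314 × ln(464/1780) = -63.2 J/K.
The process is reversible, so ΔS_surr = −ΔS_gas = 63.2 J/K and ΔS_universe = 0.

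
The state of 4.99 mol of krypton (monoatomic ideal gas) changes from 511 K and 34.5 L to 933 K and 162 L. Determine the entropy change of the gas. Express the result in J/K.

ΔS = 102 J/K

Entropy is a state function: ΔS = nC_V ln(T₂/T₁) + nR ln(V₂/V₁), with C_V = 3R/2 = 12.47 J mol⁻¹ K⁻¹ for a monoatomic ideal gas.
ΔS = 4.99 × [12.47 × ln(933/511) + 8.314 × ln(162/34.5)] = 102 J/K.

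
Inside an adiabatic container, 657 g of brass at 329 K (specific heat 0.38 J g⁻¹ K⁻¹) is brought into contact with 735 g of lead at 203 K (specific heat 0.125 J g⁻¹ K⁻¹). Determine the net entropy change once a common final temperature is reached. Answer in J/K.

ΔS_total = 7.23 J/K

Energy balance: T_f = (m₁c₁T₁ + m₂c₂T₂)/(m₁c₁ + m₂c₂) = 295.11 K.
ΔS₁ = m₁c₁ ln(T_f/T₁) = 249.66 × ln(295.11/329) = -27.14 J/K.
ΔS₂ = m₂c₂ ln(T_f/T₂) = 91.875 × ln(295.11/203) = 34.37 J/K.
ΔS_total = -27.14 + 34.37 = 7.23 J/K.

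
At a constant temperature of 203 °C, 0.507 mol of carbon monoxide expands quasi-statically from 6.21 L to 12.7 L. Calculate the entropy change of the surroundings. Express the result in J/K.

For an isothermal ideal gas ΔS_gas = nR ln(V₂/V₁) = 0.507 × 8.314 × ln(12.7/6.21) = 3.02 J/K.
The process is reversible, so ΔS_surr = −ΔS_gas = -3.02 J/K and ΔS_universe = 0.

ΔS_surr = -3.02 J/K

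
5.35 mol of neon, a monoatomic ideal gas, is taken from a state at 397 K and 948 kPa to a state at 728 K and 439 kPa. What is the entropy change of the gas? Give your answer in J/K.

ΔS = nC_p ln(T₂/T₁) − nR ln(P₂/P₁), with C_p = 5R/2 = 20.79 J mol⁻¹ K⁻¹ for a monoatomic ideal gas.
ΔS = 5.35 × [20.79 × ln(728/397) − 8.314 × ln(439/948)] = 102 J/K.

ΔS = 102 J/K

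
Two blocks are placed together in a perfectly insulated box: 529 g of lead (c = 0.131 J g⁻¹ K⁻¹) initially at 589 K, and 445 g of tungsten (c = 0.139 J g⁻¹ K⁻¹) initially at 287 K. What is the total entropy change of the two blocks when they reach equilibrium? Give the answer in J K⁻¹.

Energy balance: T_f = (m₁c₁T₁ + m₂c₂T₂)/(m₁c₁ + m₂c₂) = 446.57 K.
ΔS₁ = m₁c₁ ln(T_f/T₁) = 69.299 × ln(446.57/589) = -19.184 J/K.
ΔS₂ = m₂c₂ ln(T_f/T₂) = 61.855 × ln(446.57/287) = 27.347 J/K.
ΔS_total = -19.184 + 27.347 = 8.16 J/K.

ΔS_total = 8.16 J/K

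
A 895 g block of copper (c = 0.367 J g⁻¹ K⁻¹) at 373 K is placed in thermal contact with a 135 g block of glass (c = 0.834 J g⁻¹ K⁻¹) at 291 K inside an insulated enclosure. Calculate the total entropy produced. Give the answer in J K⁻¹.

ΔS_total = 2.48 J/K

Energy balance: T_f = (m₁c₁T₁ + m₂c₂T₂)/(m₁c₁ + m₂c₂) = 352.07 K.
ΔS₁ = m₁c₁ ln(T_f/T₁) = 328.465 × ln(352.07/373) = -18.97 J/K.
ΔS₂ = m₂c₂ ln(T_f/T₂) = 112.59 × ln(352.07/291) = 21.45 J/K.
ΔS_total = -18.97 + 21.45 = 2.48 J/K.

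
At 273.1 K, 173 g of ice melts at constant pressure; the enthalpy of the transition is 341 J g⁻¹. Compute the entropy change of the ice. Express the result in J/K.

Heat absorbed by the substance: Q = mL = 173 × 341 = 58993 J.
At constant T, ΔS = Q_rev/T = 58993 / 273.1 = 216 J/K.

ΔS = 216 J/K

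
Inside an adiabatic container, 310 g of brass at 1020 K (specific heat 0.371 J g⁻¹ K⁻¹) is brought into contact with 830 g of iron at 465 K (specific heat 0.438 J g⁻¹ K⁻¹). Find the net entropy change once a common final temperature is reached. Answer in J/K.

ΔS_total = 30.3 J/K

Energy balance: T_f = (m₁c₁T₁ + m₂c₂T₂)/(m₁c₁ + m₂c₂) = 598.38 K.
ΔS₁ = m₁c₁ ln(T_f/T₁) = 115.01 × ln(598.38/1020) = -61.34 J/K.
ΔS₂ = m₂c₂ ln(T_f/T₂) = 363.54 × ln(598.38/465) = 91.68 J/K.
ΔS_total = -61.34 + 91.68 = 30.3 J/K.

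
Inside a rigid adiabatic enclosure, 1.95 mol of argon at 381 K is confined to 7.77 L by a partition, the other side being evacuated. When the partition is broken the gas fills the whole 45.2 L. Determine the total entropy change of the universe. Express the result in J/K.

For an ideal gas in free expansion Q = 0 and W = 0, so T is unchanged.
Entropy is a state function; using a reversible isothermal path, ΔS_gas = nR ln(V₂/V₁) = 1.95 × 8.314 × ln(45.2/7.77) = 28.5 J/K.
The insulated surroundings exchange no heat, so ΔS_surr = 0 and ΔS_universe = ΔS_gas.

ΔS_universe = 28.5 J/K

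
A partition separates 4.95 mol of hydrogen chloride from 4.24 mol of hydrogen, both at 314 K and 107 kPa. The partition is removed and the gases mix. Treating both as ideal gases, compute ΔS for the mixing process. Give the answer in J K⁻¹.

Mole fractions: x_A = 4.95/9.19 = 0.539, x_B = 0.461.
ΔS_mix = −R(n_A ln x_A + n_B ln x_B) = −8.314 × (4.95 ln 0.539 + 4.24 ln 0.461) = 52.7 J/K.

ΔS_mix = 52.7 J/K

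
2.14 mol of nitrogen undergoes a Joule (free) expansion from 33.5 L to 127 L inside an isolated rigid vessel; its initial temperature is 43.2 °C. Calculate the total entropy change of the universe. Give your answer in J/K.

For an ideal gas in free expansion Q = 0 and W = 0, so T is unchanged.
Entropy is a state function; using a reversible isothermal path, ΔS_gas = nR ln(V₂/V₁) = 2.14 × 8.314 × ln(127/33.5) = 23.7 J/K.
The insulated surroundings exchange no heat, so ΔS_surr = 0 and ΔS_universe = ΔS_gas.

ΔS_universe = 23.7 J/K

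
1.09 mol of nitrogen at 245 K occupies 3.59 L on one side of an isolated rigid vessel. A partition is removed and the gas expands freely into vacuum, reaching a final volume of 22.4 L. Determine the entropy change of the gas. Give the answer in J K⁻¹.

ΔS_gas = 16.6 J/K

No heat is exchanged and no work is done, so the ideal-gas temperature stays constant.
Entropy is a state function; using a reversible isothermal path, ΔS_gas = nR ln(V₂/V₁) = 1.09 × 8.314 × ln(22.4/3.59) = 16.6 J/K.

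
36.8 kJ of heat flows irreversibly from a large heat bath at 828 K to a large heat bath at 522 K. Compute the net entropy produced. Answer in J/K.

ΔS_total = 26.1 J/K

ΔS_hot = −Q/T_H = −36800/828 = -44.44 J/K and ΔS_cold = +Q/T_C = 36800/522 = 70.5 J/K.
ΔS_total = -44.44 + 70.5 = 26.1 J/K, positive as the second law requires.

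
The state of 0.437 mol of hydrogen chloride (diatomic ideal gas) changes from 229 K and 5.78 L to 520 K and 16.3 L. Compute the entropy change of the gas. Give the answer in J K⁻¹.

Entropy is a state function: ΔS = nC_V ln(T₂/T₁) + nR ln(V₂/V₁), with C_V = 5R/2 = 20.79 J mol⁻¹ K⁻¹ for a diatomic ideal gas.
ΔS = 0.437 × [20.79 × ln(520/229) + 8.314 × ln(16.3/5.78)] = 11.2 J/K.

ΔS = 11.2 J/K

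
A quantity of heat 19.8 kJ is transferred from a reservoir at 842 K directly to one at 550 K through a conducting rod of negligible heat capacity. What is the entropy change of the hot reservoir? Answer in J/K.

The hot reservoir loses heat Q, so ΔS_hot = −Q/T_H = −19800/842 = -23.5 J/K.

ΔS_hot = -23.5 J/K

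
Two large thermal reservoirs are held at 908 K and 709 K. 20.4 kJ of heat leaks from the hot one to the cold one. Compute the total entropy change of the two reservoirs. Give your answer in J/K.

ΔS_hot = −Q/T_H = −20400/908 = -22.467 J/K and ΔS_cold = +Q/T_C = 20400/709 = 28.773 J/K.
ΔS_total = -22.467 + 28.773 = 6.31 J/K, positive as the second law requires.

ΔS_total = 6.31 J/K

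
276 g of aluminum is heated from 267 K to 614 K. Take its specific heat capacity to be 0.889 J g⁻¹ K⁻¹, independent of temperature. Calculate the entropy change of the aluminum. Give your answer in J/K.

ΔS = 204 J/K

ΔS = ∫dQ_rev/T = m c ln(T₂/T₁) = 276 × 0.889 × ln(614/267) = 204 J/K.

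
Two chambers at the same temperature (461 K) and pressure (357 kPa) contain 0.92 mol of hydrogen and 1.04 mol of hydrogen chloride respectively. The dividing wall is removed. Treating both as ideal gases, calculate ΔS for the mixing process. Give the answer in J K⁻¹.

Mole fractions: x_A = 0.92/1.96 = 0.469, x_B = 0.531.
ΔS_mix = −R(n_A ln x_A + n_B ln x_B) = −8.314 × (0.92 ln 0.469 + 1.04 ln 0.531) = 11.3 J/K.

ΔS_mix = 11.3 J/K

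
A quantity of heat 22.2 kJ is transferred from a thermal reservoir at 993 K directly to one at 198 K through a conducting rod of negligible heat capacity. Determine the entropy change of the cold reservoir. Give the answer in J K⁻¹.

The cold reservoir gains heat Q, so ΔS_cold = +Q/T_C = 22200/198 = 112 J/K.

ΔS_cold = 112 J/K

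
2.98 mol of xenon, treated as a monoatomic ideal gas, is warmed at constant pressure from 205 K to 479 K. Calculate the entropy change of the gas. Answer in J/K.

ΔS = 52.6 J/K

At constant pressure, ΔS = nC_p ln(T₂/T₁) with C_p = 5R/2 = 20.79 J mol⁻¹ K⁻¹.
ΔS = 2.98 × 20.79 × ln(479/205) = 52.6 J/K.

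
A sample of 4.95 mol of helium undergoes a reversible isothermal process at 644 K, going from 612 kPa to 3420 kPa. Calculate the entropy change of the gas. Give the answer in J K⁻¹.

ΔS_gas = -70.8 J/K

For an isothermal ideal gas ΔS_gas = nR ln(P₁/P₂) = 4.95 × 8.314 × ln(612/3420) = -70.8 J/K.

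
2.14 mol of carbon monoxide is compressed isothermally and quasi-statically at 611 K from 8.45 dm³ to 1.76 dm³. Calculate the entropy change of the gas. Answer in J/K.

ΔS_gas = -27.9 J/K

For an isothermal ideal gas ΔS_gas = nR ln(V₂/V₁) = 2.14 × 8.314 × ln(1.76/8.45) = -27.9 J/K.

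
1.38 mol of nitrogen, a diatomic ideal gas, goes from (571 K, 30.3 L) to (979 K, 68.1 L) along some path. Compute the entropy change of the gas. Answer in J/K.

ΔS = 24.8 J/K

Entropy is a state function: ΔS = nC_V ln(T₂/T₁) + nR ln(V₂/V₁), with C_V = 5R/2 = 20.79 J mol⁻¹ K⁻¹ for a diatomic ideal gas.
ΔS = 1.38 × [20.79 × ln(979/571) + 8.314 × ln(68.1/30.3)] = 24.8 J/K.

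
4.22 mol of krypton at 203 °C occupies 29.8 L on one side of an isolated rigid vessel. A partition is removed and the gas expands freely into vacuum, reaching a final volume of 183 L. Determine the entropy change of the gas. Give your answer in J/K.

No heat is exchanged and no work is done, so the ideal-gas temperature stays constant.
Entropy is a state function; using a reversible isothermal path, ΔS_gas = nR ln(V₂/V₁) = 4.22 × 8.314 × ln(183/29.8) = 63.7 J/K.

ΔS_gas = 63.7 J/K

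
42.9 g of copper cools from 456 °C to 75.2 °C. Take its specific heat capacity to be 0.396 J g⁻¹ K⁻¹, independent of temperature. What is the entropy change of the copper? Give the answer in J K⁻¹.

ΔS = -12.5 J/K

In kelvin: T₁ = 729.15 K, T₂ = 348.35 K. ΔS = ∫dQ_rev/T = m c ln(T₂/T₁) = 42.9 × 0.396 × ln(348.35/729.15) = -12.5 J/K.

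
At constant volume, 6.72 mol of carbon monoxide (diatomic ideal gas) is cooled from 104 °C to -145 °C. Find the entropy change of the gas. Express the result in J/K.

In kelvin: T₁ = 377.15 K, T₂ = 128.15 K. At constant volume, ΔS = nC_V ln(T₂/T₁) with C_V = 5R/2 = 20.79 J mol⁻¹ K⁻¹.
ΔS = 6.72 × 20.79 × ln(128.15/377.15) = -151 J/K.

ΔS = -151 J/K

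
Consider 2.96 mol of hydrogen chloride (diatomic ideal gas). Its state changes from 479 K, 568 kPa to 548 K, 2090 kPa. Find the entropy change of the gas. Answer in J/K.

ΔS = -20.5 J/K

ΔS = nC_p ln(T₂/T₁) − nR ln(P₂/P₁), with C_p = 7R/2 = 29.1 J mol⁻¹ K⁻¹ for a diatomic ideal gas.
ΔS = 2.96 × [29.1 × ln(548/479) − 8.314 × ln(2090/568)] = -20.5 J/K.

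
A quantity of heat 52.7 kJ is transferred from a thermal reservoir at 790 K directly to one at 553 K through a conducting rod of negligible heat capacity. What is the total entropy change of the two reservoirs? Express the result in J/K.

ΔS_total = 28.6 J/K

ΔS_hot = −Q/T_H = −52700/790 = -66.71 J/K and ΔS_cold = +Q/T_C = 52700/553 = 95.3 J/K.
ΔS_total = -66.71 + 95.3 = 28.6 J/K, positive as the second law requires.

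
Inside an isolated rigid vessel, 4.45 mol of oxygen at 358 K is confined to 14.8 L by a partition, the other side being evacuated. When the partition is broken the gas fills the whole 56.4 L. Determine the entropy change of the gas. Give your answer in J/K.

ΔS_gas = 49.5 J/K

For an ideal gas in free expansion Q = 0 and W = 0, so T is unchanged.
Entropy is a state function; using a reversible isothermal path, ΔS_gas = nR ln(V₂/V₁) = 4.45 × 8.314 × ln(56.4/14.8) = 49.5 J/K.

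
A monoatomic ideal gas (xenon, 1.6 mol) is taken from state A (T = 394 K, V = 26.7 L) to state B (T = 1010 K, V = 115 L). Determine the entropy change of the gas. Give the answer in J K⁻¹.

ΔS = 38.2 J/K

Entropy is a state function: ΔS = nC_V ln(T₂/T₁) + nR ln(V₂/V₁), with C_V = 3R/2 = 12.47 J mol⁻¹ K⁻¹ for a monoatomic ideal gas.
ΔS = 1.6 × [12.47 × ln(1010/394) + 8.314 × ln(115/26.7)] = 38.2 J/K.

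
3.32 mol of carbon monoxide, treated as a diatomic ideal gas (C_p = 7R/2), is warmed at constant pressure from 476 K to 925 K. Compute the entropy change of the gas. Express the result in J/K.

At constant pressure, ΔS = nC_p ln(T₂/T₁) with C_p = 7R/2 = 29.1 J mol⁻¹ K⁻¹.
ΔS = 3.32 × 29.1 × ln(925/476) = 64.2 J/K.

ΔS = 64.2 J/K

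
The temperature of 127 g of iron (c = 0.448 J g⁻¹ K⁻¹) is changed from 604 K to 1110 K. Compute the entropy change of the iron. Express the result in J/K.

ΔS = 34.6 J/K

ΔS = ∫dQ_rev/T = m c ln(T₂/T₁) = 127 × 0.448 × ln(1110/604) = 34.6 J/K.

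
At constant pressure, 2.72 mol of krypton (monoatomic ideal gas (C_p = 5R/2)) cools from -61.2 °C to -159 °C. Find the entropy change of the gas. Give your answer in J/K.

In kelvin: T₁ = 211.95 K, T₂ = 114.15 K. At constant pressure, ΔS = nC_p ln(T₂/T₁) with C_p = 5R/2 = 20.79 J mol⁻¹ K⁻¹.
ΔS = 2.72 × 20.79 × ln(114.15/211.95) = -35 J/K.

ΔS = -35 J/K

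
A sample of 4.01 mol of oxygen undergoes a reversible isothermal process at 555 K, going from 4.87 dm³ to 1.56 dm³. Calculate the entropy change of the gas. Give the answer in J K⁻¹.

For an isothermal ideal gas ΔS_gas = nR ln(V₂/V₁) = 4.01 × 8.314 × ln(1.56/4.87) = -38 J/K.

ΔS_gas = -38 J/K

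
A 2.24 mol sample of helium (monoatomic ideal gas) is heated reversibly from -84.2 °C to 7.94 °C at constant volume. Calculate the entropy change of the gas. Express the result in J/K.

ΔS = 11.1 J/K

In kelvin: T₁ = 188.95 K, T₂ = 281.09 K. At constant volume, ΔS = nC_V ln(T₂/T₁) with C_V = 3R/2 = 12.47 J mol⁻¹ K⁻¹.
ΔS = 2.24 × 12.47 × ln(281.09/188.95) = 11.1 J/K.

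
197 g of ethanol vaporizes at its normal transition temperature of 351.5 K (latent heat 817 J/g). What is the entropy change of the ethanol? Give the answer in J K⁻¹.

Heat absorbed by the substance: Q = mL = 197 × 817 = 160949 J.
At constant T, ΔS = Q_rev/T = 160949 / 351.5 = 458 J/K.

ΔS = 458 J/K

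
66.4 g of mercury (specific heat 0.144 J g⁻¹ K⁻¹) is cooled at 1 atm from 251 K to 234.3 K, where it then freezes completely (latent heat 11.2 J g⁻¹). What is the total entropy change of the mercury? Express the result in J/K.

Cooling step: ΔS₁ = m c ln(T_tr/T_i) = 66.4 × 0.144 × ln(234.3/251) = -0.6583 J/K.
Phase change: ΔS₂ = −mL/T_tr = −66.4 × 11.2 / 234.3 = -3.174 J/K.
ΔS_total = (-0.6583) + (-3.174) = -3.83 J/K.

ΔS = -3.83 J/K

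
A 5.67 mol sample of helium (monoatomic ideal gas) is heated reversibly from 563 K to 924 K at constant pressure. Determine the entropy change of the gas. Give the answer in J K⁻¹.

At constant pressure, ΔS = nC_p ln(T₂/T₁) with C_p = 5R/2 = 20.79 J mol⁻¹ K⁻¹.
ΔS = 5.67 × 20.79 × ln(924/563) = 58.4 J/K.

ΔS = 58.4 J/K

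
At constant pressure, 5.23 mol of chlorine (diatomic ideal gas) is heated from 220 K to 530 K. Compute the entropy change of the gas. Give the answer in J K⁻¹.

At constant pressure, ΔS = nC_p ln(T₂/T₁) with C_p = 7R/2 = 29.1 J mol⁻¹ K⁻¹.
ΔS = 5.23 × 29.1 × ln(530/220) = 134 J/K.

ΔS = 134 J/K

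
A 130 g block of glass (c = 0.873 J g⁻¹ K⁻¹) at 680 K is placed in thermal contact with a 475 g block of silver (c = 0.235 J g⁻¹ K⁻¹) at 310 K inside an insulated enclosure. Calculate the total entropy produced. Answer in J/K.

Energy balance: T_f = (m₁c₁T₁ + m₂c₂T₂)/(m₁c₁ + m₂c₂) = 496.53 K.
ΔS₁ = m₁c₁ ln(T_f/T₁) = 113.49 × ln(496.53/680) = -35.69 J/K.
ΔS₂ = m₂c₂ ln(T_f/T₂) = 111.625 × ln(496.53/310) = 52.58 J/K.
ΔS_total = -35.69 + 52.58 = 16.9 J/K.

ΔS_total = 16.9 J/K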